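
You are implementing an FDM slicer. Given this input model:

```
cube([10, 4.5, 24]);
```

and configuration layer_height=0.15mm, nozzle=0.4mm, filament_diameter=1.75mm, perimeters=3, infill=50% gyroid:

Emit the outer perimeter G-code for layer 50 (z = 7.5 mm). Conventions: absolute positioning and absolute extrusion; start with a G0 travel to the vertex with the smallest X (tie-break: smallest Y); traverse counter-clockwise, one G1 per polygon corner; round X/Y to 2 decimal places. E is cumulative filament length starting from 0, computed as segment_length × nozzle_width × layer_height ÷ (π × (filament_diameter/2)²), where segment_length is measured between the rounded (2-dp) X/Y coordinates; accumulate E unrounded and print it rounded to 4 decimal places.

G0 X0.00 Y0.00 Z7.50
G1 X10.00 Y0.00 E0.2495
G1 X10.00 Y4.50 E0.3617
G1 X0.00 Y4.50 E0.6112
G1 X0.00 Y0.00 E0.7234

At z = 7.5 mm: the cube is present — its section is the full 10×4.5 rectangle. The outline is a single polygon with 4 vertices. Extrusion per mm of travel: 0.4 × 0.15 / (π × 0.875²) = 0.024945. Accumulating E over each segment gives final E = 0.7234.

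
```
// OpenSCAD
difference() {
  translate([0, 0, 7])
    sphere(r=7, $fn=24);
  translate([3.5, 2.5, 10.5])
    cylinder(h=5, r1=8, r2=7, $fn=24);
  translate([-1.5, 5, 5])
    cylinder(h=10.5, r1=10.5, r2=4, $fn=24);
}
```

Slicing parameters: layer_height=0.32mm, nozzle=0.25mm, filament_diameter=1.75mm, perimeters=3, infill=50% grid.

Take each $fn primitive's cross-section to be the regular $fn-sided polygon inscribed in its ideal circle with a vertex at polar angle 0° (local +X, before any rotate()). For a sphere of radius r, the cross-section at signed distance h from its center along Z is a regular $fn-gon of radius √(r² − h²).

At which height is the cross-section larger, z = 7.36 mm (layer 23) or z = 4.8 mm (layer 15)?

Layer 23 (z = 7.36): the sphere: section is a regular 24-gon, circumradius = √(r²−h²) = √(7²−0.36²) = 6.991 (area = (24/2)·6.991²·sin(360°/24) = 151.78 mm²); the cone at (3.5, 2.5) is absent (z outside [10.5, 15.5]); the cone at (-1.5, 5) (r1=10.5→r2=4) has section circumradius 9.039 here — a regular 24-gon (area = (24/2)·9.039²·sin(360°/24) = 253.76 mm²); Subtracting the remaining from the first: starting from the r=7 sphere (151.78 mm²), the cone at (-1.5, 5) partially overlaps it — only the 114.36 mm² overlap (of its 253.76 mm²) is removed, clipping the outline — area = 37.42 mm². So its area = 37.42 mm². Layer 15 (z = 4.8): the r=7 sphere contributes a regular 24-gon of circumradius √(7²−2.2²) = 6.645 (area = (24/2)·6.645²·sin(360°/24) = 137.15 mm²); the cone at (3.5, 2.5) does not reach this height (z outside [10.5, 15.5]); the cone at (-1.5, 5) is absent (z outside [5, 15.5]); Taking the first minus the rest: none of the subtracted shapes is present at this height, so the r=7 sphere is unchanged — area = 137.15 mm². So its area = 137.15 mm². Layer 15 is larger (137.15 vs 37.42 mm²).

layer 15 (z = 4.8 mm)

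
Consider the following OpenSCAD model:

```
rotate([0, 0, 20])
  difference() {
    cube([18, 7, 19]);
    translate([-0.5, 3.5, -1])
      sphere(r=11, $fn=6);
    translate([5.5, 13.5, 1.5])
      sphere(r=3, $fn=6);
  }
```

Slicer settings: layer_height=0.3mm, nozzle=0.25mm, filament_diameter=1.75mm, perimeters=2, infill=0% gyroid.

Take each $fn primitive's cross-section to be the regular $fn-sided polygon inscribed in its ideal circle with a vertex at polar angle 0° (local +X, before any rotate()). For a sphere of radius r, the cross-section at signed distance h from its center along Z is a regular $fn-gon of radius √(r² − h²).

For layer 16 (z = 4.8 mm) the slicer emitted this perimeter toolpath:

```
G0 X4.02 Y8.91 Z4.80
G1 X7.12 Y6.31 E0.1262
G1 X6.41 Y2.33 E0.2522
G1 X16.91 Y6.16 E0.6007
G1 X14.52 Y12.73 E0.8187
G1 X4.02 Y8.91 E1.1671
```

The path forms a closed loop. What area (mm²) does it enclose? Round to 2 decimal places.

71.09 mm²

Apply the shoelace formula to the sequence of (X, Y) vertices; enclosed area = 71.09 mm².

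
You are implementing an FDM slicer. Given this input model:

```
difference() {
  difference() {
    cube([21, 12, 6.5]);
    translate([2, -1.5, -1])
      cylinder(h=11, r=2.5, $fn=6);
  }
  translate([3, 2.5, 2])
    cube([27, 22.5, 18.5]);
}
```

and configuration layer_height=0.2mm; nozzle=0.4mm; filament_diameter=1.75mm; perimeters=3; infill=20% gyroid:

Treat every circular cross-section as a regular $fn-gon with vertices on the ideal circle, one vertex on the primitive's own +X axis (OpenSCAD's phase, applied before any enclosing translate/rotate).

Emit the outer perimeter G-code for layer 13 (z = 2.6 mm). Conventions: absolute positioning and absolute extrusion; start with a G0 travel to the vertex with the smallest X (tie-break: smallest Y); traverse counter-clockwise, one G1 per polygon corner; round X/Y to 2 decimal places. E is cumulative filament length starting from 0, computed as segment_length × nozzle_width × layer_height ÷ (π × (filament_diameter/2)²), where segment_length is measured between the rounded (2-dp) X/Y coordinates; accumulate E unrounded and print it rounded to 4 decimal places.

G0 X0.00 Y0.00 Z2.60
G1 X0.37 Y0.00 E0.0123
G1 X0.75 Y0.67 E0.0379
G1 X3.25 Y0.67 E0.1211
G1 X3.63 Y0.00 E0.1467
G1 X21.00 Y0.00 E0.7244
G1 X21.00 Y2.50 E0.8076
G1 X3.00 Y2.50 E1.4063
G1 X3.00 Y12.00 E1.7222
G1 X0.00 Y12.00 E1.8220
G1 X0.00 Y0.00 E2.2211

At z = 2.6 mm: the 21×12 cube contributes its full rectangle; the r=2.5 cylinder at (2, -1.5) gives a regular 6-gon of circumradius 2.5 (constant along its height); Taking the first minus the rest: starting from the 21×12 cube, the r=2.5 cylinder at (2, -1.5) partially overlaps it — only the 1.92 mm² overlap (of its 16.24 mm²) is removed, clipping the outline — 1 connected region; the cube at (3, 2.5) is present — its section is the full 27×22.5 rectangle; Taking the first minus the rest: starting from that combined region, the 27×22.5 cube at (3, 2.5) partially overlaps it — only the 171.00 mm² overlap (of its 607.50 mm²) is removed, clipping the outline — 1 connected region. The outline is a single polygon with 10 vertices. Extrusion per mm of travel: 0.4 × 0.2 / (π × 0.875²) = 0.033260. Accumulating E over each segment gives final E = 2.2211.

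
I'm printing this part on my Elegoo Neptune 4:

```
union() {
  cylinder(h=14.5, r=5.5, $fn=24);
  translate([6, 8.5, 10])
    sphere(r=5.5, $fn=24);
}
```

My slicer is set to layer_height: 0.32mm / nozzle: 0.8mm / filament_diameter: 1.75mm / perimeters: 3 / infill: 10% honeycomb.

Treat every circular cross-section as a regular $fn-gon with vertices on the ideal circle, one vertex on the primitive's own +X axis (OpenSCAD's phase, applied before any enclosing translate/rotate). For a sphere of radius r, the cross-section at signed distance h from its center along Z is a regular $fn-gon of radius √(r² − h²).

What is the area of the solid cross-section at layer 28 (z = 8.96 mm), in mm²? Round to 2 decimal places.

At z = 8.96 mm: the r=5.5 cylinder gives a regular 24-gon of circumradius 5.5 (constant along its height) (area = (24/2)·5.500²·sin(360°/24) = 93.95 mm²); the r=5.5 sphere at (6, 8.5) slices to a regular 24-gon of circumradius 5.401 (√(r²−h²) with h=1.04 from center) (area = (24/2)·5.401²·sin(360°/24) = 90.59 mm²); Merging all regions: the regions partially overlap — summed areas 184.54 mm² minus the doubly-counted overlap 0.88 mm² gives 183.67 mm² — area = 183.67 mm². Overall, the cross-section is a single solid region. Net area = 183.67 mm².

183.67 mm²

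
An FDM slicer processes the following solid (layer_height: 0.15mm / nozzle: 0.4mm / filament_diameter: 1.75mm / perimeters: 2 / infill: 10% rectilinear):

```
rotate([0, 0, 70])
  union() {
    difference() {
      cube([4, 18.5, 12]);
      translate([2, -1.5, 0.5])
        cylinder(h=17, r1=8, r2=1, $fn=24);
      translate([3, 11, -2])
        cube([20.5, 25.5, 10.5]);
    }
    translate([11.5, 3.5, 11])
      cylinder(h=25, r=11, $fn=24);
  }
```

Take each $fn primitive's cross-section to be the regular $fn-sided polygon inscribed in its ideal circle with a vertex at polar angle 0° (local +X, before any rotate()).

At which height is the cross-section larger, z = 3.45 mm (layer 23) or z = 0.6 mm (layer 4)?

Layer 23 (z = 3.45): the cube (footprint 4×18.5) is included at this height (area 74.00 mm²); the cone at (2, -1.5) (r1=8→r2=1) has section circumradius 6.785 here — a regular 24-gon (area = (24/2)·6.785²·sin(360°/24) = 142.99 mm²); the cube at (3, 11) is present — its section is the full 20.5×25.5 rectangle (area 522.75 mm²); Taking the first minus the rest: starting from the 4×18.5 cube (74.00 mm²), the cone at (2, -1.5) partially overlaps it — only the 20.60 mm² overlap (of its 142.99 mm²) is removed, clipping the outline; the 20.5×25.5 cube at (3, 11) partially overlaps it — only the 7.50 mm² overlap (of its 522.75 mm²) is removed, clipping the outline — area = 45.90 mm²; the cylinder at (11.5, 3.5) is absent (z outside [11, 36]); Combining (union): only that combined region is present, so the union is just that shape — area = 45.90 mm²; (whole slice rotated 70° about Z — lengths, areas and connectivity unchanged). So its area = 45.90 mm². Layer 4 (z = 0.6): the 4×18.5 cube contributes its full rectangle (area 74.00 mm²); the cone at (2, -1.5) contributes a regular 24-gon of circumradius 7.959 (interpolated between r1=8 and r2=1 at t=0.006) (area = (24/2)·7.959²·sin(360°/24) = 196.73 mm²); the cube at (3, 11) (footprint 20.5×25.5) is included at this height (area 522.75 mm²); After the difference (first − rest): starting from the 4×18.5 cube (74.00 mm²), the cone at (2, -1.5) partially overlaps it — only the 25.31 mm² overlap (of its 196.73 mm²) is removed, clipping the outline; the 20.5×25.5 cube at (3, 11) partially overlaps it — only the 7.50 mm² overlap (of its 522.75 mm²) is removed, clipping the outline — area = 41.19 mm²; the cylinder at (11.5, 3.5) is absent (z outside [11, 36]); Combining (union): only that combined region is present, so the union is just that shape — area = 41.19 mm²; (whole slice rotated 70° about Z — lengths, areas and connectivity unchanged). So its area = 41.19 mm². Layer 23 is larger (45.90 vs 41.19 mm²).

layer 23 (z = 3.45 mm)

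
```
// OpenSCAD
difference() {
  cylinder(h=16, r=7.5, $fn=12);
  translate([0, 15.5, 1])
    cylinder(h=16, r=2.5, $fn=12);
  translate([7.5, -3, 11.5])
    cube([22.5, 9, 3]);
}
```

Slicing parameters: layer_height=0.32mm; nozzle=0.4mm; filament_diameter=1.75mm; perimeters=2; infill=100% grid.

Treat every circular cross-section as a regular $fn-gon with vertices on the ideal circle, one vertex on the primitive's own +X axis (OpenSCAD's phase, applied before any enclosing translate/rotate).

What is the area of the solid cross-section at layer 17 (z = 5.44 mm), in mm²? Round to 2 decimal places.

168.75 mm²

At z = 5.44 mm: the r=7.5 cylinder contributes a regular 12-gon of circumradius 7.5 (area = (12/2)·7.500²·sin(360°/12) = 168.75 mm²); the r=2.5 cylinder at (0, 15.5) contributes a regular 12-gon of circumradius 2.5 (area = (12/2)·2.500²·sin(360°/12) = 18.75 mm²); the cube at (7.5, -3) does not reach this height (z outside [11.5, 14.5]); After the difference (first − rest): starting from the r=7.5 cylinder (168.75 mm²), the r=2.5 cylinder at (0, 15.5) misses the remaining region (no effect) — area = 168.75 mm². Overall, the cross-section is a single solid region. Net area = 168.75 mm².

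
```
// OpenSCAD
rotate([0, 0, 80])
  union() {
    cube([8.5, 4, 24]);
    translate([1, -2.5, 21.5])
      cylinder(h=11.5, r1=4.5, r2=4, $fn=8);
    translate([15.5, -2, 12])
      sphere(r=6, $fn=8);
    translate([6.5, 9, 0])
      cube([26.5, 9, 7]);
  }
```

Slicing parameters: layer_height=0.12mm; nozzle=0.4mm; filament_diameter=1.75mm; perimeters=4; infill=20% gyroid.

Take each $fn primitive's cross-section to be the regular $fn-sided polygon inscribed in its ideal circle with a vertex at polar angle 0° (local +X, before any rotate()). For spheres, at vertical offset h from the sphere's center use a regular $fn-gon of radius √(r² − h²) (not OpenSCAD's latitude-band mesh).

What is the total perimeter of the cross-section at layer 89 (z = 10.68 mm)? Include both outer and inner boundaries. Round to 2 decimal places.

60.84 mm

At z = 10.68 mm: the 8.5×4 cube contributes its full rectangle (perimeter 25.00 mm); the cone at (1, -2.5) does not reach this height (z outside [21.5, 33]); the sphere at (15.5, -2): section is a regular 8-gon, circumradius = √(r²−h²) = √(6²−1.32²) = 5.853 (perimeter = 2·8·5.853·sin(180°/8) = 35.84 mm); the cube at (6.5, 9) is absent (z outside [0, 7]); Taking the union: the 2 present regions are separate (no shared area or edge), so areas and boundary lengths simply add and each stays a separate island — boundary = 60.84 mm; (whole slice rotated 80° about Z — lengths, areas and connectivity unchanged). Overall, the cross-section has 2 separate islands. Total boundary length (outer) = 60.84 mm.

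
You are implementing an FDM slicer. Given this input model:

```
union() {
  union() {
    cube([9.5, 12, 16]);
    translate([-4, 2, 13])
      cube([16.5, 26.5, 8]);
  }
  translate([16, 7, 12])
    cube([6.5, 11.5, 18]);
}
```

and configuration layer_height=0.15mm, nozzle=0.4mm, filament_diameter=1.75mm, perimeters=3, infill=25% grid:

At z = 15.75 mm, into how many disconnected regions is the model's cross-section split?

2

At z = 15.75 mm: the cube is present — its section is the full 9.5×12 rectangle; the 16.5×26.5 cube at (-4, 2) contributes its full rectangle; Merging all regions: the regions partially overlap (shared area 95.00 mm²), so overlapping operands fuse into one piece — 1 connected region; the 6.5×11.5 cube at (16, 7) contributes its full rectangle; Merging all regions: the 2 present regions are separate (no shared area or edge), so areas and boundary lengths simply add and each stays a separate island — 2 connected regions. The result has 2 disconnected regions.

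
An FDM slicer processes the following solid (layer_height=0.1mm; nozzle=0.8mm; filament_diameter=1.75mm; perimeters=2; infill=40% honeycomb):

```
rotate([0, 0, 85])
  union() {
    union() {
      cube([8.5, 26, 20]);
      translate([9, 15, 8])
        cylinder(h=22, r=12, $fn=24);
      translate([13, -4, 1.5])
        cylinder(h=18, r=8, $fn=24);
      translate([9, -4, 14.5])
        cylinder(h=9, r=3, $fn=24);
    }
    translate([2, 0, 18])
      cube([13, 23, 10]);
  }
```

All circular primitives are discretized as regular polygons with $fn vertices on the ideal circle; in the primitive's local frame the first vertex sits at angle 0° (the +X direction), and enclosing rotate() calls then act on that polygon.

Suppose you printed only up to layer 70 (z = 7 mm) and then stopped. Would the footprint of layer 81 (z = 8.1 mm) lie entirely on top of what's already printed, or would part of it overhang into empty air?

Compare the two slices. At z = 7: the cube (footprint 8.5×26) is included at this height (area 221.00 mm²); the cylinder at (9, 15) does not reach this height (z outside [8, 30]); the cylinder at (13, -4): section is a regular 24-gon, circumradius r=8 (area = (24/2)·8.000²·sin(360°/24) = 198.77 mm²); the cylinder at (9, -4) does not reach this height (z outside [14.5, 23.5]); Combining (union): the regions partially overlap — summed areas 419.77 mm² minus the doubly-counted overlap 3.48 mm² gives 416.29 mm² — area = 416.29 mm²; the cube at (2, 0) is absent (z outside [18, 28]); Taking the union: only that combined region is present, so the union is just that shape — area = 416.29 mm²; (whole slice rotated 85° about Z — lengths, areas and connectivity unchanged). At z = 8.1: the 8.5×26 cube contributes its full rectangle (area 221.00 mm²); the r=12 cylinder at (9, 15) gives a regular 24-gon of circumradius 12 (constant along its height) (area = (24/2)·12.000²·sin(360°/24) = 447.24 mm²); the r=8 cylinder at (13, -4) gives a regular 24-gon of circumradius 8 (constant along its height) (area = (24/2)·8.000²·sin(360°/24) = 198.77 mm²); the cylinder at (9, -4) does not reach this height (z outside [14.5, 23.5]); Merging all regions: the regions partially overlap — summed areas 867.01 mm² minus the doubly-counted overlap 182.62 mm² gives 684.40 mm² — area = 684.40 mm²; the cube at (2, 0) is absent (z outside [18, 28]); Combining (union): only the result so far is present, so the union is just that shape — area = 684.40 mm²; (whole slice rotated 85° about Z — lengths, areas and connectivity unchanged). Checking containment: at z = 8.1 the cross-section extends beyond the z = 7 cross-section by about 268.11 mm².

part overhangs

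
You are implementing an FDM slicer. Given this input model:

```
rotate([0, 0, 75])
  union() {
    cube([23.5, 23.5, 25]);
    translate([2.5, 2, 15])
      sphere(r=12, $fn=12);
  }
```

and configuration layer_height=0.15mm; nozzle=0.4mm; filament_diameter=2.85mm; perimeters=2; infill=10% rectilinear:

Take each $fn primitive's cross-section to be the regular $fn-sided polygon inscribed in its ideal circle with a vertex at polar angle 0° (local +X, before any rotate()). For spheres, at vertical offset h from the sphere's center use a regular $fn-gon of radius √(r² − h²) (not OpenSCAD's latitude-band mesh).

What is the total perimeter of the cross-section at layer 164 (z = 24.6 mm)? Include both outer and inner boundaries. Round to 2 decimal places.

105.19 mm

At z = 24.6 mm: the cube (footprint 23.5×23.5) is included at this height (perimeter 94.00 mm); the r=12 sphere at (2.5, 2) slices to a regular 12-gon of circumradius 7.200 (√(r²−h²) with h=9.6 from center) (perimeter = 2·12·7.200·sin(180°/12) = 44.72 mm); Combining (union): the regions partially overlap (shared area 74.91 mm²), so the edge portions inside another operand are dropped and the merged outline is re-measured after clipping — boundary = 105.19 mm; (rotated 75° about Z; rotation is an isometry so areas/perimeters/island counts are preserved). Overall, the cross-section is a single solid region. Total boundary length (outer) = 105.19 mm.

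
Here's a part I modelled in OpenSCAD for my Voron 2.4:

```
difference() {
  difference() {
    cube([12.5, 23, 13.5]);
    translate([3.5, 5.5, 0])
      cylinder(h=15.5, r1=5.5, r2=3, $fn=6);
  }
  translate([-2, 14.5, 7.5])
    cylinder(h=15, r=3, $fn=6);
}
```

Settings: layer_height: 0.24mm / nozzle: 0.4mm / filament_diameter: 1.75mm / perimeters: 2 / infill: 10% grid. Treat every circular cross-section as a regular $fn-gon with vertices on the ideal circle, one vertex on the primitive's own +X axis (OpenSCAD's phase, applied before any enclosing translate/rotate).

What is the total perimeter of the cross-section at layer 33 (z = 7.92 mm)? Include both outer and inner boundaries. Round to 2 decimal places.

At z = 7.92 mm: the cube (footprint 12.5×23) is included at this height (perimeter 71.00 mm); the cone at (3.5, 5.5): at t=0.511 of its height the radius interpolates to r₁+(r₂−r₁)t = 4.223, giving a regular 6-gon of that circumradius (perimeter = 2·6·4.223·sin(180°/6) = 25.34 mm); Subtracting the remaining from the first: starting from the 12.5×23 cube, the cone at (3.5, 5.5) partially overlaps it — only the 45.42 mm² overlap (of its 46.32 mm²) is removed, clipping the outline — boundary = 90.94 mm; the cylinder at (-2, 14.5): section is a regular 6-gon, circumradius r=3 (perimeter = 2·6·3.000·sin(180°/6) = 18.00 mm); Subtracting the remaining from the first: starting from the result so far, the r=3 cylinder at (-2, 14.5) partially overlaps it — only the 1.73 mm² overlap (of its 23.38 mm²) is removed, clipping the outline — boundary = 91.48 mm. Overall, the cross-section is a single solid region. Total boundary length (outer) = 91.48 mm.

91.48 mm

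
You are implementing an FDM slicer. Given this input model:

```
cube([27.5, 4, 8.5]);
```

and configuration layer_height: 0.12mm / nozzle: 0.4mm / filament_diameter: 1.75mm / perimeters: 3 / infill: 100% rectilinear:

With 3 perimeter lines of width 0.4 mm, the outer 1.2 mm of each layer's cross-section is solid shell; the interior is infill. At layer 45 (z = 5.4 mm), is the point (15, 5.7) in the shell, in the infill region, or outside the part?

At z = 5.4 mm: the cube is present — its section is the full 27.5×4 rectangle. Overall, the cross-section is a single solid region. The nearest boundary edge runs (27.50, 4.00)→(0.00, 4.00); distance from the point to it = 1.70 mm. The point is not inside any of the regions above, so it lies outside the cross-section (1.70 mm from the nearest boundary).

outside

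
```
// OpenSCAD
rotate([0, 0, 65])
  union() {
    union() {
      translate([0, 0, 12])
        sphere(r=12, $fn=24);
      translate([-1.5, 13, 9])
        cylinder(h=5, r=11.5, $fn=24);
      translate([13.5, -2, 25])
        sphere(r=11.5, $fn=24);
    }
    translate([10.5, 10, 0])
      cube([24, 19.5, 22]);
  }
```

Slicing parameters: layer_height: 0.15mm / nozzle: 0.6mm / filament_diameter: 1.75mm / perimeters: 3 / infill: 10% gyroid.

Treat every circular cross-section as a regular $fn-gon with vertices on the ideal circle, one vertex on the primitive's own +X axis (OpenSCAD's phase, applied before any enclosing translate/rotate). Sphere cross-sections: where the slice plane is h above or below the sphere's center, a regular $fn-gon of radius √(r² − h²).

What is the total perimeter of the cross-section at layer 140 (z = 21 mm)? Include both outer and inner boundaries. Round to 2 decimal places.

At z = 21 mm: the r=12 sphere contributes a regular 24-gon of circumradius √(12²−9²) = 7.937 (perimeter = 2·24·7.937·sin(180°/24) = 49.73 mm); the cylinder at (-1.5, 13) is absent (z outside [9, 14]); the r=11.5 sphere at (13.5, -2) slices to a regular 24-gon of circumradius 10.782 (√(r²−h²) with h=4 from center) (perimeter = 2·24·10.782·sin(180°/24) = 67.55 mm); Combining (union): the regions partially overlap (shared area 42.39 mm²), so the edge portions inside another operand are dropped and the merged outline is re-measured after clipping — boundary = 89.67 mm; the cube at (10.5, 10) (footprint 24×19.5) is included at this height (perimeter 87.00 mm); Taking the union: the 2 present regions are separate (no shared area or edge), so areas and boundary lengths simply add and each stays a separate island — boundary = 176.67 mm; (rotated 65° about Z; rotation is an isometry so areas/perimeters/island counts are preserved). Overall, the cross-section has 2 separate islands. Total boundary length (outer) = 176.67 mm.

176.67 mm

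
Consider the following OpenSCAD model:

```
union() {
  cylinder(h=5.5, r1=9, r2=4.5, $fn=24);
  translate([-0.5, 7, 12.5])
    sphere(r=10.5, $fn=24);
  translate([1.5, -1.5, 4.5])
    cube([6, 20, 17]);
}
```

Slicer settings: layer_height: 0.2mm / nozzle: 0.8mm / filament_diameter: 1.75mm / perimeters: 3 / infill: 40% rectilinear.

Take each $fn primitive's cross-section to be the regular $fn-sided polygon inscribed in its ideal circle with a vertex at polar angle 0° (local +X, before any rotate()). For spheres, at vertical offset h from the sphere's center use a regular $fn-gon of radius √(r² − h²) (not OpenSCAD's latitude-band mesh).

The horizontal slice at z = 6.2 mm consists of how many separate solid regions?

At z = 6.2 mm: the cone is absent (z outside [0, 5.5]); the r=10.5 sphere at (-0.5, 7) slices to a regular 24-gon of circumradius 8.400 (√(r²−h²) with h=6.3 from center); the cube at (1.5, -1.5) is present — its section is the full 6×20 rectangle; Merging all regions: the regions partially overlap (shared area 75.35 mm²), so overlapping operands fuse into one piece — 1 connected region. The result has 1 disconnected region.

1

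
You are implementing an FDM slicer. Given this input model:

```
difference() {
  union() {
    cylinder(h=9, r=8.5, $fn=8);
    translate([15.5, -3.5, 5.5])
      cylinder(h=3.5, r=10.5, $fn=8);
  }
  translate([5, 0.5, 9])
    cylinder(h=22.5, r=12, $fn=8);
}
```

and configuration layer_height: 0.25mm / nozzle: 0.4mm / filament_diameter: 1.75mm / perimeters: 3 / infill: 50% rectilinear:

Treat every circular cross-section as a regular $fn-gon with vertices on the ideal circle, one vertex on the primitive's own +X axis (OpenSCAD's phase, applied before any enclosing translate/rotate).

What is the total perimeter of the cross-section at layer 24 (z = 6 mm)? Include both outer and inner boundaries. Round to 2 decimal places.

98.04 mm

At z = 6 mm: the cylinder: section is a regular 8-gon, circumradius r=8.5 (perimeter = 2·8·8.500·sin(180°/8) = 52.04 mm); the r=10.5 cylinder at (15.5, -3.5) contributes a regular 8-gon of circumradius 10.5 (perimeter = 2·8·10.500·sin(180°/8) = 64.29 mm); Taking the union: the regions partially overlap (shared area 12.25 mm²), so the edge portions inside another operand are dropped and the merged outline is re-measured after clipping — boundary = 98.04 mm; the cylinder at (5, 0.5) does not reach this height (z outside [9, 31.5]); After the difference (first − rest): none of the subtracted shapes is present at this height, so that combined region is unchanged — boundary = 98.04 mm. Overall, the cross-section is a single solid region. Total boundary length (outer) = 98.04 mm.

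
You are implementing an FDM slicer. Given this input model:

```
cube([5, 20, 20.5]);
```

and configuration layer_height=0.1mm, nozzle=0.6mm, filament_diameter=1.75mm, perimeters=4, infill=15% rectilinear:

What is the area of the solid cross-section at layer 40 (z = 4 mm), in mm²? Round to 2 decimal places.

100.00 mm²

At z = 4 mm: the 5×20 cube contributes its full rectangle (area 100.00 mm²). Overall, the cross-section is a single solid region. Net area = 100.00 mm².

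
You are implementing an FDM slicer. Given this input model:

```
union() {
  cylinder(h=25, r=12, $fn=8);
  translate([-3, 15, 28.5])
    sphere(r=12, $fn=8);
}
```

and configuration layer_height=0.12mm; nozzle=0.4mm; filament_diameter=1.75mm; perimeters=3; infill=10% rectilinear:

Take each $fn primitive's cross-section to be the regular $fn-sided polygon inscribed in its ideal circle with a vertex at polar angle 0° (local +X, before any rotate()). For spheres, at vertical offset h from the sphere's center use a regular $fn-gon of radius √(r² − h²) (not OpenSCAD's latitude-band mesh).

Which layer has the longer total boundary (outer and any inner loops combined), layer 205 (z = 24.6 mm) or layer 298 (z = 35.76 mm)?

Layer 205 (z = 24.6): the r=12 cylinder gives a regular 8-gon of circumradius 12 (constant along its height) (perimeter = 2·8·12.000·sin(180°/8) = 73.48 mm); the r=12 sphere at (-3, 15) slices to a regular 8-gon of circumradius 11.349 (√(r²−h²) with h=3.9 from center) (perimeter = 2·8·11.349·sin(180°/8) = 69.49 mm); Taking the union: the regions partially overlap (shared area 75.77 mm²), so the edge portions inside another operand are dropped and the merged outline is re-measured after clipping — boundary = 106.52 mm. So its perimeter = 106.52 mm. Layer 298 (z = 35.76): the cylinder is absent (z outside [0, 25]); the r=12 sphere at (-3, 15) slices to a regular 8-gon of circumradius 9.555 (√(r²−h²) with h=7.26 from center) (perimeter = 2·8·9.555·sin(180°/8) = 58.50 mm); Combining (union): only the r=12 sphere at (-3, 15) is present, so the union is just that shape — boundary = 58.50 mm. So its perimeter = 58.50 mm. Layer 205 is larger (106.52 vs 58.50 mm).

layer 205 (z = 24.6 mm)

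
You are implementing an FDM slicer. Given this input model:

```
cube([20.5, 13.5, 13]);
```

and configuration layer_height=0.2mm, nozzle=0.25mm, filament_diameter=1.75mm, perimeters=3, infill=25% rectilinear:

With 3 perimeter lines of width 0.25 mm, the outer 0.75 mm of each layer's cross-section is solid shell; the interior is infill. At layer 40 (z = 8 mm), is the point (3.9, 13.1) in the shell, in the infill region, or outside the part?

At z = 8 mm: the 20.5×13.5 cube contributes its full rectangle. Overall, the cross-section is a single solid region. The nearest boundary edge runs (20.50, 13.50)→(0.00, 13.50); distance from the point to it = 0.40 mm. The point is inside the cross-section, 0.40 mm from the nearest boundary — within the 0.75 mm shell band (3 × 0.25).

shell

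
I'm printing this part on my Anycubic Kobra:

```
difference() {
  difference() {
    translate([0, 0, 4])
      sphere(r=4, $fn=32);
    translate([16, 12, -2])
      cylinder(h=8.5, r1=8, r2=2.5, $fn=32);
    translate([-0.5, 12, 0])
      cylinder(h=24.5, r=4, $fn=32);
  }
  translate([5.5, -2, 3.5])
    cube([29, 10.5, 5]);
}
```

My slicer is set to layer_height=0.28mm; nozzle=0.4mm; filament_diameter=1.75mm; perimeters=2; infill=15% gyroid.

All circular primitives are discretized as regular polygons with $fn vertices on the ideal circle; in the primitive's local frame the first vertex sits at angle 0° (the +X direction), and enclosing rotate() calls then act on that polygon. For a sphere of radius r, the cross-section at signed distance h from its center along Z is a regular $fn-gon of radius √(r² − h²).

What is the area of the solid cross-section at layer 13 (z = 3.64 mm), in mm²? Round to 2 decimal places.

At z = 3.64 mm: the sphere: section is a regular 32-gon, circumradius = √(r²−h²) = √(4²−0.36²) = 3.984 (area = (32/2)·3.984²·sin(360°/32) = 49.54 mm²); the cone at (16, 12) contributes a regular 32-gon of circumradius 4.351 (interpolated between r1=8 and r2=2.5 at t=0.664) (area = (32/2)·4.351²·sin(360°/32) = 59.08 mm²); the cylinder at (-0.5, 12): section is a regular 32-gon, circumradius r=4 (area = (32/2)·4.000²·sin(360°/32) = 49.94 mm²); After the difference (first − rest): starting from the r=4 sphere (49.54 mm²), the cone at (16, 12) misses the remaining region (no effect); the r=4 cylinder at (-0.5, 12) misses the remaining region (no effect) — area = 49.54 mm²; the 29×10.5 cube at (5.5, -2) contributes its full rectangle (area 304.50 mm²); Subtracting the remaining from the first: starting from the result so far (49.54 mm²), the 29×10.5 cube at (5.5, -2) misses the remaining region (no effect) — area = 49.54 mm². Overall, the cross-section is a single solid region. Net area = 49.54 mm².

49.54 mm²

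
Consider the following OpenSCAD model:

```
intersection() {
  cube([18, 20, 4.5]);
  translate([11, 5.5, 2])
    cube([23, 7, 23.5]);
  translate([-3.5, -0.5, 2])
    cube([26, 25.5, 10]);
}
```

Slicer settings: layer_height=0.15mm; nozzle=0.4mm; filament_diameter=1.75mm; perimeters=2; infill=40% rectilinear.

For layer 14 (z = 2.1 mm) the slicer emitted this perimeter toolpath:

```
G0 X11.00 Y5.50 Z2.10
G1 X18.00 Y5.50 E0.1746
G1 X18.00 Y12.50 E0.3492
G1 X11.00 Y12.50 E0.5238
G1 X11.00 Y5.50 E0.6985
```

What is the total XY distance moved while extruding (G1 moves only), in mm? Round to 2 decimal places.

28.00 mm

Sum the Euclidean lengths of each G1 segment: total = 28.00 mm.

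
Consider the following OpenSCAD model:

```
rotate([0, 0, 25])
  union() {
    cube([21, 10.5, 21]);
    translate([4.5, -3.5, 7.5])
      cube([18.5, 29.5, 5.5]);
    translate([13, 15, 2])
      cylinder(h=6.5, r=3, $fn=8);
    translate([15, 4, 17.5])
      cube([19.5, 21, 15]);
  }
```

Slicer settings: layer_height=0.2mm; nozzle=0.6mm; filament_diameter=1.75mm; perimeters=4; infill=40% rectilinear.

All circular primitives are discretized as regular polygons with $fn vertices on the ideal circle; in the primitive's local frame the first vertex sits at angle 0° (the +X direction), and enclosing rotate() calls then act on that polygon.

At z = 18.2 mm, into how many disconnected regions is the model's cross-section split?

1

At z = 18.2 mm: the cube is present — its section is the full 21×10.5 rectangle; the cube at (4.5, -3.5) is absent (z outside [7.5, 13]); the cylinder at (13, 15) is not intersected at this z (z outside [2, 8.5]); the cube at (15, 4) (footprint 19.5×21) is included at this height; Combining (union): the regions partially overlap (shared area 39.00 mm²), so overlapping operands fuse into one piece — 1 connected region; (whole slice rotated 25° about Z — lengths, areas and connectivity unchanged). The result has 1 disconnected region.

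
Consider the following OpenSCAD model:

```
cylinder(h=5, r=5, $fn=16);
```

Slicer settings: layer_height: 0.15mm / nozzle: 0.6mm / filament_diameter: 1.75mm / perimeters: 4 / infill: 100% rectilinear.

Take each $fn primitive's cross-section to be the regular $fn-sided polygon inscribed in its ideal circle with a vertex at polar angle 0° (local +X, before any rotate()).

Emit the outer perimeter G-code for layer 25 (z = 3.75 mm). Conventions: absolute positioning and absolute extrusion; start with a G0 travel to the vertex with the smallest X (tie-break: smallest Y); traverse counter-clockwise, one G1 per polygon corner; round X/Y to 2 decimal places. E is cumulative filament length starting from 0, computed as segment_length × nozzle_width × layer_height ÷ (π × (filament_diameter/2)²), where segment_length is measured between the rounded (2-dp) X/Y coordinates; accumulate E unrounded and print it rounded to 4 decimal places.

G0 X-5.00 Y0.00 Z3.75
G1 X-4.62 Y-1.91 E0.0729
G1 X-3.54 Y-3.54 E0.1460
G1 X-1.91 Y-4.62 E0.2192
G1 X0.00 Y-5.00 E0.2921
G1 X1.91 Y-4.62 E0.3649
G1 X3.54 Y-3.54 E0.4381
G1 X4.62 Y-1.91 E0.5113
G1 X5.00 Y0.00 E0.5841
G1 X4.62 Y1.91 E0.6570
G1 X3.54 Y3.54 E0.7302
G1 X1.91 Y4.62 E0.8033
G1 X0.00 Y5.00 E0.8762
G1 X-1.91 Y4.62 E0.9491
G1 X-3.54 Y3.54 E1.0222
G1 X-4.62 Y1.91 E1.0954
G1 X-5.00 Y0.00 E1.1683

At z = 3.75 mm: the r=5 cylinder gives a regular 16-gon of circumradius 5 (constant along its height). The outline is a single polygon with 16 vertices. Extrusion per mm of travel: 0.6 × 0.15 / (π × 0.875²) = 0.037418. Accumulating E over each segment gives final E = 1.1683.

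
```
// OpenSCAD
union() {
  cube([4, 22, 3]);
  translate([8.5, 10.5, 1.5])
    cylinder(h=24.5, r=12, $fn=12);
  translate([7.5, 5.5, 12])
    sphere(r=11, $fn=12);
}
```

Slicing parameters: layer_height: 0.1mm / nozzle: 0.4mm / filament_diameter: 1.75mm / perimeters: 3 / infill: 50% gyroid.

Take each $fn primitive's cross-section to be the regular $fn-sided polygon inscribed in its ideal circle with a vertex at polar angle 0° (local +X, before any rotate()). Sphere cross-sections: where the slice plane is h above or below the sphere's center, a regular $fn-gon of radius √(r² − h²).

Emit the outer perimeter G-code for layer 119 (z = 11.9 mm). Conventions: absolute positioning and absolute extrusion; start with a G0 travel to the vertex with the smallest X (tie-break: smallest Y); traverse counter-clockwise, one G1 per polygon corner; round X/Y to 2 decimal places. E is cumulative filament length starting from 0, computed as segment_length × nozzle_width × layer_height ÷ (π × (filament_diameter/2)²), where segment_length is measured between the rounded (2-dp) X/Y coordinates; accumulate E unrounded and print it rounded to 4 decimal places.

At z = 11.9 mm: the cube is absent (z outside [0, 3]); the cylinder at (8.5, 10.5): section is a regular 12-gon, circumradius r=12; the r=11 sphere at (7.5, 5.5) contributes a regular 12-gon of circumradius √(11²−0.1²) = 11.000; Combining (union): the regions partially overlap (shared area 281.55 mm²), so overlapping operands fuse into one piece — 1 connected region. The outline is a single polygon with 16 vertices. Extrusion per mm of travel: 0.4 × 0.1 / (π × 0.875²) = 0.016630. Accumulating E over each segment gives final E = 1.3658.

G0 X-3.50 Y5.50 Z11.90
G1 X-2.03 Y0.00 E0.0947
G1 X2.00 Y-4.03 E0.1895
G1 X7.50 Y-5.50 E0.2841
G1 X13.00 Y-4.03 E0.3788
G1 X17.03 Y0.00 E0.4736
G1 X17.99 Y3.60 E0.5355
G1 X18.89 Y4.50 E0.5567
G1 X20.50 Y10.50 E0.6600
G1 X18.89 Y16.50 E0.7633
G1 X14.50 Y20.89 E0.8666
G1 X8.50 Y22.50 E0.9699
G1 X2.50 Y20.89 E1.0732
G1 X-1.89 Y16.50 E1.1764
G1 X-3.50 Y10.50 E1.2798
G1 X-2.83 Y8.00 E1.3228
G1 X-3.50 Y5.50 E1.3658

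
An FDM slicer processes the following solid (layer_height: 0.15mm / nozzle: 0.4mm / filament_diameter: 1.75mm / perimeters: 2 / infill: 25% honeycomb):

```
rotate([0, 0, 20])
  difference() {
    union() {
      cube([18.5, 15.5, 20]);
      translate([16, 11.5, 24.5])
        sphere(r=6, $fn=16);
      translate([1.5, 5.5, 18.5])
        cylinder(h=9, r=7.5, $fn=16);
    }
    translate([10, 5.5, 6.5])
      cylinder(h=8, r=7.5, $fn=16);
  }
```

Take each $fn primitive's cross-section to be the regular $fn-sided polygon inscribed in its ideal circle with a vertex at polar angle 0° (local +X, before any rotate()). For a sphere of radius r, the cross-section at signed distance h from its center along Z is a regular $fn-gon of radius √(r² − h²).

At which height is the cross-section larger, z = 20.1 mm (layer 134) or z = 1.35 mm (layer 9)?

layer 9 (z = 1.35 mm)

Layer 134 (z = 20.1): the cube is absent (z outside [0, 20]); the r=6 sphere at (16, 11.5) contributes a regular 16-gon of circumradius √(6²−4.4²) = 4.079 (area = (16/2)·4.079²·sin(360°/16) = 50.94 mm²); the r=7.5 cylinder at (1.5, 5.5) gives a regular 16-gon of circumradius 7.5 (constant along its height) (area = (16/2)·7.500²·sin(360°/16) = 172.21 mm²); Combining (union): the 2 present regions are separate (no shared area or edge), so areas and boundary lengths simply add and each stays a separate island — area = 223.15 mm²; the cylinder at (10, 5.5) is not intersected at this z (z outside [6.5, 14.5]); Subtracting the remaining from the first: none of the subtracted shapes is present at this height, so that combined region is unchanged — area = 223.15 mm²; (whole slice rotated 20° about Z — lengths, areas and connectivity unchanged). So its area = 223.15 mm². Layer 9 (z = 1.35): the cube (footprint 18.5×15.5) is included at this height (area 286.75 mm²); the sphere at (16, 11.5) is not intersected at this z (|z−center|=23.150 > r=6); the cylinder at (1.5, 5.5) is not intersected at this z (z outside [18.5, 27.5]); Combining (union): only the 18.5×15.5 cube is present, so the union is just that shape — area = 286.75 mm²; the cylinder at (10, 5.5) does not reach this height (z outside [6.5, 14.5]); Subtracting the remaining from the first: none of the subtracted shapes is present at this height, so that combined region is unchanged — area = 286.75 mm²; (whole slice rotated 20° about Z — lengths, areas and connectivity unchanged). So its area = 286.75 mm². Layer 9 is larger (286.75 vs 223.15 mm²).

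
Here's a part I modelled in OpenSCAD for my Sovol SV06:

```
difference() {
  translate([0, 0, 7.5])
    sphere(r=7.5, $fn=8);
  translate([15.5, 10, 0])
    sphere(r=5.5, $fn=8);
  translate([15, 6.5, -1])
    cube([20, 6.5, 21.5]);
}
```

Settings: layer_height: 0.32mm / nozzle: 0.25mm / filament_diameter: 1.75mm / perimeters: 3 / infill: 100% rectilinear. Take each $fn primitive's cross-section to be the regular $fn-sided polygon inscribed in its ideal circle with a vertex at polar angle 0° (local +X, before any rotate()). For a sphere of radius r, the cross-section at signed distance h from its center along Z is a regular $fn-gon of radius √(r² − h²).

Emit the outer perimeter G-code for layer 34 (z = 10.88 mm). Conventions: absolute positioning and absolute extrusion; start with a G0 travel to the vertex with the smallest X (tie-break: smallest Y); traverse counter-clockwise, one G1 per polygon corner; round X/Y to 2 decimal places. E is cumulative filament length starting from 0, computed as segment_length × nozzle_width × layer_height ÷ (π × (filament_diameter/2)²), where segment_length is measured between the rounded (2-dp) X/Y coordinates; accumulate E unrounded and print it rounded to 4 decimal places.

At z = 10.88 mm: the r=7.5 sphere slices to a regular 8-gon of circumradius 6.695 (√(r²−h²) with h=3.38 from center); the sphere at (15.5, 10) is absent (|z−center|=10.880 > r=5.5); the cube at (15, 6.5) is present — its section is the full 20×6.5 rectangle; Taking the first minus the rest: starting from the r=7.5 sphere, the 20×6.5 cube at (15, 6.5) misses the remaining region (no effect) — 1 connected region. The outline is a single polygon with 8 vertices. Extrusion per mm of travel: 0.25 × 0.32 / (π × 0.875²) = 0.033260. Accumulating E over each segment gives final E = 1.3634.

G0 X-6.70 Y0.00 Z10.88
G1 X-4.73 Y-4.73 E0.1704
G1 X0.00 Y-6.70 E0.3408
G1 X4.73 Y-4.73 E0.5113
G1 X6.70 Y0.00 E0.6817
G1 X4.73 Y4.73 E0.8521
G1 X0.00 Y6.70 E1.0225
G1 X-4.73 Y4.73 E1.1929
G1 X-6.70 Y0.00 E1.3634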